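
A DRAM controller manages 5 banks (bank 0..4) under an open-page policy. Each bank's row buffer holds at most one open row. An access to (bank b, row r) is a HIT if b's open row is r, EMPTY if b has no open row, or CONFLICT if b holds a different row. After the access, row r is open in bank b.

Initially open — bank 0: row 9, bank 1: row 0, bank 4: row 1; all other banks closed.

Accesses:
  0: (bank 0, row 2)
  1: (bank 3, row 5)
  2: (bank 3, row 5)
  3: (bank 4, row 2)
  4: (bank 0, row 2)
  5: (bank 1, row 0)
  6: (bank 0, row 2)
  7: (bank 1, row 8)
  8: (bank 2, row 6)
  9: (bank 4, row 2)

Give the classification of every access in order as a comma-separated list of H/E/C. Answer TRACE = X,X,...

  [0] b0 r2: had r9 ⇒ C
  [1] b3 r5: no row ⇒ E
  [2] b3 r5: had r5 ⇒ H
  [3] b4 r2: had r1 ⇒ C
  [4] b0 r2: had r2 ⇒ H
  [5] b1 r0: had r0 ⇒ H
  [6] b0 r2: had r2 ⇒ H
  [7] b1 r8: had r0 ⇒ C
  [8] b2 r6: no row ⇒ E
  [9] b4 r2: had r2 ⇒ H

TRACE = C,E,H,C,H,H,H,C,E,H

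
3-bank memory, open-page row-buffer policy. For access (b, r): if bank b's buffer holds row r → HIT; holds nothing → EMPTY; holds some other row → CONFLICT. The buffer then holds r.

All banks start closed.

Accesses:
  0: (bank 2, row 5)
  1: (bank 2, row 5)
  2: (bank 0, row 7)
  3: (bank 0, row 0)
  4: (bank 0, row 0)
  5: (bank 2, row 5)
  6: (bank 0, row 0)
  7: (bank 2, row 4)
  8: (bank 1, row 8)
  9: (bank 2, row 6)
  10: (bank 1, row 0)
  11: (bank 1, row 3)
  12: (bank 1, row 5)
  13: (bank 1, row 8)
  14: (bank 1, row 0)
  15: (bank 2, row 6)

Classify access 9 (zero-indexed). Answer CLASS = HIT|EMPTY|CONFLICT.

CLASS = CONFLICT

0: bank 2 row 5 — prev None → EMPTY
1: bank 2 row 5 — prev 5 → HIT
2: bank 0 row 7 — prev None → EMPTY
3: bank 0 row 0 — prev 7 → CONFLICT
4: bank 0 row 0 — prev 0 → HIT
5: bank 2 row 5 — prev 5 → HIT
6: bank 0 row 0 — prev 0 → HIT
7: bank 2 row 4 — prev 5 → CONFLICT
8: bank 1 row 8 — prev None → EMPTY
9: bank 2 row 6 — prev 4 → CONFLICT
10: bank 1 row 0 — prev 8 → CONFLICT
11: bank 1 row 3 — prev 0 → CONFLICT
12: bank 1 row 5 — prev 3 → CONFLICT
13: bank 1 row 8 — prev 5 → CONFLICT
14: bank 1 row 0 — prev 8 → CONFLICT
15: bank 2 row 6 — prev 6 → HIT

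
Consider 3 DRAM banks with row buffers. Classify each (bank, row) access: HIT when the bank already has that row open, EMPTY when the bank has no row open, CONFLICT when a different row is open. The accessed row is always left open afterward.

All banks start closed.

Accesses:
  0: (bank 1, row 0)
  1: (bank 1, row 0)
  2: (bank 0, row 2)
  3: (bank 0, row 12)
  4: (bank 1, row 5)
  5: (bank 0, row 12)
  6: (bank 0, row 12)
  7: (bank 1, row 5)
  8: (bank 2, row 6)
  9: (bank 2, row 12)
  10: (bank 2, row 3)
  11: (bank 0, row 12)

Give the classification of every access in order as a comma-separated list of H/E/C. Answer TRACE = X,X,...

0: bank 1 row 0 — prev None → EMPTY
1: bank 1 row 0 — prev 0 → HIT
2: bank 0 row 2 — prev None → EMPTY
3: bank 0 row 12 — prev 2 → CONFLICT
4: bank 1 row 5 — prev 0 → CONFLICT
5: bank 0 row 12 — prev 12 → HIT
6: bank 0 row 12 — prev 12 → HIT
7: bank 1 row 5 — prev 5 → HIT
8: bank 2 row 6 — prev None → EMPTY
9: bank 2 row 12 — prev 6 → CONFLICT
10: bank 2 row 3 — prev 12 → CONFLICT
11: bank 0 row 12 — prev 12 → HIT

TRACE = E,H,E,C,C,H,H,H,E,C,C,H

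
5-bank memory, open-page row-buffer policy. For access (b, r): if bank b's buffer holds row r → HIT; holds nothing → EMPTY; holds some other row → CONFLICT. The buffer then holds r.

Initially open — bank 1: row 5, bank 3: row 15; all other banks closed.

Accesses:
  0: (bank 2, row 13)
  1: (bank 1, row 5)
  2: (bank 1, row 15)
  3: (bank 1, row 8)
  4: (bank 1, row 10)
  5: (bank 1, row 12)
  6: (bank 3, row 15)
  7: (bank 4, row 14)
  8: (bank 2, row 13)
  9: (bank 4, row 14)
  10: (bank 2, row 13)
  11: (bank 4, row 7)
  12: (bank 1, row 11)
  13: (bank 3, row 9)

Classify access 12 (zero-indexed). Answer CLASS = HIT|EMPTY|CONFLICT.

#0 (2,13) E
#1 (1,5) H  (was 5)
#2 (1,15) C  (was 5)
#3 (1,8) C  (was 15)
#4 (1,10) C  (was 8)
#5 (1,12) C  (was 10)
#6 (3,15) H  (was 15)
#7 (4,14) E
#8 (2,13) H  (was 13)
#9 (4,14) H  (was 14)
#10 (2,13) H  (was 13)
#11 (4,7) C  (was 14)
#12 (1,11) C  (was 12)
#13 (3,9) C  (was 15)

CLASS = CONFLICT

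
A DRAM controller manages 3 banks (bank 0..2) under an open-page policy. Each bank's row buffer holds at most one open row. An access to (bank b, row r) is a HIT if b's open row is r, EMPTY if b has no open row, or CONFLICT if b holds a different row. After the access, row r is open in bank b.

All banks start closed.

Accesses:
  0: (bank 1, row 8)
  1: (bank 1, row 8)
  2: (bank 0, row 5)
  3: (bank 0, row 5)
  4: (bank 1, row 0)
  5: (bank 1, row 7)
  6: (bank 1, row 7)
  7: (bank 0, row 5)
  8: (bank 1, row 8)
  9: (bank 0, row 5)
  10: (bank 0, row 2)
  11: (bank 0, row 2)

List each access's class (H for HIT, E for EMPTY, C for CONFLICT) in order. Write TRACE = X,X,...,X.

TRACE = E,H,E,H,C,C,H,H,C,H,C,H

step 0: bank1 None->8 [EMPTY]
step 1: bank1 8->8 [HIT]
step 2: bank0 None->5 [EMPTY]
step 3: bank0 5->5 [HIT]
step 4: bank1 8->0 [CONFLICT]
step 5: bank1 0->7 [CONFLICT]
step 6: bank1 7->7 [HIT]
step 7: bank0 5->5 [HIT]
step 8: bank1 7->8 [CONFLICT]
step 9: bank0 5->5 [HIT]
step 10: bank0 5->2 [CONFLICT]
step 11: bank0 2->2 [HIT]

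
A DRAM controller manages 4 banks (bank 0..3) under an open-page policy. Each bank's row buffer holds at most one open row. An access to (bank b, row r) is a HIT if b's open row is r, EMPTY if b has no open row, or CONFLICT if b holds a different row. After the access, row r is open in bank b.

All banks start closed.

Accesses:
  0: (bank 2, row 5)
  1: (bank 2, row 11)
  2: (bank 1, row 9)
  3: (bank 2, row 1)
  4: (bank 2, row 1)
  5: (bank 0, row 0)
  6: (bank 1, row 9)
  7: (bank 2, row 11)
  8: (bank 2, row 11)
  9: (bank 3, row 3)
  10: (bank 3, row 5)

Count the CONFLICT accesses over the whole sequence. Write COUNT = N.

COUNT = 4

  [0] b2 r5: no row ⇒ E
  [1] b2 r11: had r5 ⇒ C
  [2] b1 r9: no row ⇒ E
  [3] b2 r1: had r11 ⇒ C
  [4] b2 r1: had r1 ⇒ H
  [5] b0 r0: no row ⇒ E
  [6] b1 r9: had r9 ⇒ H
  [7] b2 r11: had r1 ⇒ C
  [8] b2 r11: had r11 ⇒ H
  [9] b3 r3: no row ⇒ E
  [10] b3 r5: had r3 ⇒ C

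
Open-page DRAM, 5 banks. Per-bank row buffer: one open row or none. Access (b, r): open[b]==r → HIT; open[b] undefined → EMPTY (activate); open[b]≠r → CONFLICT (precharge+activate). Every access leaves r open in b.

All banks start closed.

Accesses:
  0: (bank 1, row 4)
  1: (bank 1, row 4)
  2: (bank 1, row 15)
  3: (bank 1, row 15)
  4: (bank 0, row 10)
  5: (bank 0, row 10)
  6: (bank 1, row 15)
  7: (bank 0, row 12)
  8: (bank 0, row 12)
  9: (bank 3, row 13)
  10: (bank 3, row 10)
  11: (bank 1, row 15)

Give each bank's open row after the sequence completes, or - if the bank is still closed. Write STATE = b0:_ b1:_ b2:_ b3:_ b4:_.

step 0: bank1 None->4 [EMPTY]
step 1: bank1 4->4 [HIT]
step 2: bank1 4->15 [CONFLICT]
step 3: bank1 15->15 [HIT]
step 4: bank0 None->10 [EMPTY]
step 5: bank0 10->10 [HIT]
step 6: bank1 15->15 [HIT]
step 7: bank0 10->12 [CONFLICT]
step 8: bank0 12->12 [HIT]
step 9: bank3 None->13 [EMPTY]
step 10: bank3 13->10 [CONFLICT]
step 11: bank1 15->15 [HIT]

STATE = b0:12 b1:15 b2:- b3:10 b4:-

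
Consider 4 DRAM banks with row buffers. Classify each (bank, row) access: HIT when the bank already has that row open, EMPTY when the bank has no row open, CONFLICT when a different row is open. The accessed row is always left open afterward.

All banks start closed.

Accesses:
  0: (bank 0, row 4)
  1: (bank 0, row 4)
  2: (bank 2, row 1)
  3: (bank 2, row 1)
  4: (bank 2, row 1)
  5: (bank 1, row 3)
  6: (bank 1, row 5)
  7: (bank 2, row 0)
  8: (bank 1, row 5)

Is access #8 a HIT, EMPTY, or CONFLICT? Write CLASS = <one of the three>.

CLASS = HIT

#0 (0,4) E
#1 (0,4) H  (was 4)
#2 (2,1) E
#3 (2,1) H  (was 1)
#4 (2,1) H  (was 1)
#5 (1,3) E
#6 (1,5) C  (was 3)
#7 (2,0) C  (was 1)
#8 (1,5) H  (was 5)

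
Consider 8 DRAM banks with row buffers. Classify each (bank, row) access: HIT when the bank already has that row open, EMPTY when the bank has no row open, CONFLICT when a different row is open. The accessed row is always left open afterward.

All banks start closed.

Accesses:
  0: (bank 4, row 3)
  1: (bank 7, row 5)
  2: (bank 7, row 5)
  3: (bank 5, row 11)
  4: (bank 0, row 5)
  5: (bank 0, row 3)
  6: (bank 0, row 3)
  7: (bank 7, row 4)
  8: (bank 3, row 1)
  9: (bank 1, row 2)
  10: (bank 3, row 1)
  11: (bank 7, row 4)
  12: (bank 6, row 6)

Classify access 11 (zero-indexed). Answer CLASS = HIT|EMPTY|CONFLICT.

CLASS = HIT

  [0] b4 r3: no row ⇒ E
  [1] b7 r5: no row ⇒ E
  [2] b7 r5: had r5 ⇒ H
  [3] b5 r11: no row ⇒ E
  [4] b0 r5: no row ⇒ E
  [5] b0 r3: had r5 ⇒ C
  [6] b0 r3: had r3 ⇒ H
  [7] b7 r4: had r5 ⇒ C
  [8] b3 r1: no row ⇒ E
  [9] b1 r2: no row ⇒ E
  [10] b3 r1: had r1 ⇒ H
  [11] b7 r4: had r4 ⇒ H
  [12] b6 r6: no row ⇒ E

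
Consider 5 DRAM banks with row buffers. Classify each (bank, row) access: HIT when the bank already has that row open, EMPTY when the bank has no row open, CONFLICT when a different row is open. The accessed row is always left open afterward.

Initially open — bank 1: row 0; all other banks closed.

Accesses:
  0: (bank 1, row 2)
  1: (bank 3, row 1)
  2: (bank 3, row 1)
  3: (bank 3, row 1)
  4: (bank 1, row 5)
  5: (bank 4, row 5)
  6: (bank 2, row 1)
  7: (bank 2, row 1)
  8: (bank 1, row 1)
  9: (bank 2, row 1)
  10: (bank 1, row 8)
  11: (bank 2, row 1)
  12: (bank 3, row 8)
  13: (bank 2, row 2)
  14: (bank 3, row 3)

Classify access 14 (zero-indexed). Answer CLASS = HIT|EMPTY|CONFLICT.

#0 (1,2) C  (was 0)
#1 (3,1) E
#2 (3,1) H  (was 1)
#3 (3,1) H  (was 1)
#4 (1,5) C  (was 2)
#5 (4,5) E
#6 (2,1) E
#7 (2,1) H  (was 1)
#8 (1,1) C  (was 5)
#9 (2,1) H  (was 1)
#10 (1,8) C  (was 1)
#11 (2,1) H  (was 1)
#12 (3,8) C  (was 1)
#13 (2,2) C  (was 1)
#14 (3,3) C  (was 8)

CLASS = CONFLICT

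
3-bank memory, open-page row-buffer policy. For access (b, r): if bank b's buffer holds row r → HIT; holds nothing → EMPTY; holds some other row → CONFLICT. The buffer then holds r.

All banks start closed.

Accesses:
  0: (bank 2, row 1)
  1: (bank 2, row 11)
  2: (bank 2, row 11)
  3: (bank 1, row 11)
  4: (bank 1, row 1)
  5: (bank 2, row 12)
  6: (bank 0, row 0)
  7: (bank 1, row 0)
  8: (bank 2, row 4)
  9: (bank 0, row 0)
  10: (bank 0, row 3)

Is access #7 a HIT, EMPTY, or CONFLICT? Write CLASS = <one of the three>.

CLASS = CONFLICT

0: bank 2 row 1 — prev None → EMPTY
1: bank 2 row 11 — prev 1 → CONFLICT
2: bank 2 row 11 — prev 11 → HIT
3: bank 1 row 11 — prev None → EMPTY
4: bank 1 row 1 — prev 11 → CONFLICT
5: bank 2 row 12 — prev 11 → CONFLICT
6: bank 0 row 0 — prev None → EMPTY
7: bank 1 row 0 — prev 1 → CONFLICT
8: bank 2 row 4 — prev 12 → CONFLICT
9: bank 0 row 0 — prev 0 → HIT
10: bank 0 row 3 — prev 0 → CONFLICT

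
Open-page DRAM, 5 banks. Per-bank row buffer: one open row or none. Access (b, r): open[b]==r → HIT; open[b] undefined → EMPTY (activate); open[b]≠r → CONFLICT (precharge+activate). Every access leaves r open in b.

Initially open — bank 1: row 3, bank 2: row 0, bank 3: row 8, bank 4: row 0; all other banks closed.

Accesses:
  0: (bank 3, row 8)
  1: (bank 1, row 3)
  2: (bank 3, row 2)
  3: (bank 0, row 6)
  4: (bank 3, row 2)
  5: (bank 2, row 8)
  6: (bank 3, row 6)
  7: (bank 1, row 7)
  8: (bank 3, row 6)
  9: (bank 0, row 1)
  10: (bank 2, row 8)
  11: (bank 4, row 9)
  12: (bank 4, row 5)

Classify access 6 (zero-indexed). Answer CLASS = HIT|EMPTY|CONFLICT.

CLASS = CONFLICT

step 0: bank3 8->8 [HIT]
step 1: bank1 3->3 [HIT]
step 2: bank3 8->2 [CONFLICT]
step 3: bank0 None->6 [EMPTY]
step 4: bank3 2->2 [HIT]
step 5: bank2 0->8 [CONFLICT]
step 6: bank3 2->6 [CONFLICT]
step 7: bank1 3->7 [CONFLICT]
step 8: bank3 6->6 [HIT]
step 9: bank0 6->1 [CONFLICT]
step 10: bank2 8->8 [HIT]
step 11: bank4 0->9 [CONFLICT]
step 12: bank4 9->5 [CONFLICT]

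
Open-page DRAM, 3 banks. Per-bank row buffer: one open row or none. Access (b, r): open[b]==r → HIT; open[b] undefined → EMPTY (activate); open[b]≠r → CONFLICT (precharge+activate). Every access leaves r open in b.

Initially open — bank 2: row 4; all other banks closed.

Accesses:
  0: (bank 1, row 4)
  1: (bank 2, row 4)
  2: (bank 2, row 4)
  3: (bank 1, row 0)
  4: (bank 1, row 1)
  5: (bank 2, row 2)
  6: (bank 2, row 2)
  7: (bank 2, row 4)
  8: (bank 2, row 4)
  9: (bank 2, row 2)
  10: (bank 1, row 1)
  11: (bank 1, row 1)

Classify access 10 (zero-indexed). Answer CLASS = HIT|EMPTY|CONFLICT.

step 0: bank1 None->4 [EMPTY]
step 1: bank2 4->4 [HIT]
step 2: bank2 4->4 [HIT]
step 3: bank1 4->0 [CONFLICT]
step 4: bank1 0->1 [CONFLICT]
step 5: bank2 4->2 [CONFLICT]
step 6: bank2 2->2 [HIT]
step 7: bank2 2->4 [CONFLICT]
step 8: bank2 4->4 [HIT]
step 9: bank2 4->2 [CONFLICT]
step 10: bank1 1->1 [HIT]
step 11: bank1 1->1 [HIT]

CLASS = HIT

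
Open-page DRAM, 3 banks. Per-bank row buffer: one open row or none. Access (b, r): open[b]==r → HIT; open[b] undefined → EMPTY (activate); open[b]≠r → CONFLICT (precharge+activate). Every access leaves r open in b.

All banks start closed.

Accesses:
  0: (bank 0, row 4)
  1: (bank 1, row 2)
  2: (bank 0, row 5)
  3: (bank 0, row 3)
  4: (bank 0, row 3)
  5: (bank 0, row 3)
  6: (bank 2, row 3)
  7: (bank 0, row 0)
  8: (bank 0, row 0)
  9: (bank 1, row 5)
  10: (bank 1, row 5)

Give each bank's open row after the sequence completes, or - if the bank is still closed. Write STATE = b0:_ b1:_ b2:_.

0: bank 0 row 4 — prev None → EMPTY
1: bank 1 row 2 — prev None → EMPTY
2: bank 0 row 5 — prev 4 → CONFLICT
3: bank 0 row 3 — prev 5 → CONFLICT
4: bank 0 row 3 — prev 3 → HIT
5: bank 0 row 3 — prev 3 → HIT
6: bank 2 row 3 — prev None → EMPTY
7: bank 0 row 0 — prev 3 → CONFLICT
8: bank 0 row 0 — prev 0 → HIT
9: bank 1 row 5 — prev 2 → CONFLICT
10: bank 1 row 5 — prev 5 → HIT

STATE = b0:0 b1:5 b2:3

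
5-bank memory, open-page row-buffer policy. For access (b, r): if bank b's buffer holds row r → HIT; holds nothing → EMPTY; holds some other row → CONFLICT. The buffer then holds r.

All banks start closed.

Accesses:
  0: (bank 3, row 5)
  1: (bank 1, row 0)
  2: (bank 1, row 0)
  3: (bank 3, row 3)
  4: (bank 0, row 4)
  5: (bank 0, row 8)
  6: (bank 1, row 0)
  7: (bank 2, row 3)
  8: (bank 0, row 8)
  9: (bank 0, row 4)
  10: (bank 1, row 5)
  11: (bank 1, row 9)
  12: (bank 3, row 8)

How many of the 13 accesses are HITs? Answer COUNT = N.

COUNT = 3

step 0: bank3 None->5 [EMPTY]
step 1: bank1 None->0 [EMPTY]
step 2: bank1 0->0 [HIT]
step 3: bank3 5->3 [CONFLICT]
step 4: bank0 None->4 [EMPTY]
step 5: bank0 4->8 [CONFLICT]
step 6: bank1 0->0 [HIT]
step 7: bank2 None->3 [EMPTY]
step 8: bank0 8->8 [HIT]
step 9: bank0 8->4 [CONFLICT]
step 10: bank1 0->5 [CONFLICT]
step 11: bank1 5->9 [CONFLICT]
step 12: bank3 3->8 [CONFLICT]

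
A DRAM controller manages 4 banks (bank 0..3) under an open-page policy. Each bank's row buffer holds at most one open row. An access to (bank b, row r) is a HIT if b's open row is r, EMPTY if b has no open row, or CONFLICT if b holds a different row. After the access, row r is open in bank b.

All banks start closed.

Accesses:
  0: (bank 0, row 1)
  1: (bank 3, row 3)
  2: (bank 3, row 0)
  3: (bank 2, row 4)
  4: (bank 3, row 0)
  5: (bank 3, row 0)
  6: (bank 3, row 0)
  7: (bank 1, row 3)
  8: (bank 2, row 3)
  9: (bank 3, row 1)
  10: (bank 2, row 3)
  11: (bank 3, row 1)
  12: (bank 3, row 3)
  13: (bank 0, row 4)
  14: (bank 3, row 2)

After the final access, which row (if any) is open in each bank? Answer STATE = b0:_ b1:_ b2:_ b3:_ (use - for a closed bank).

step 0: bank0 None->1 [EMPTY]
step 1: bank3 None->3 [EMPTY]
step 2: bank3 3->0 [CONFLICT]
step 3: bank2 None->4 [EMPTY]
step 4: bank3 0->0 [HIT]
step 5: bank3 0->0 [HIT]
step 6: bank3 0->0 [HIT]
step 7: bank1 None->3 [EMPTY]
step 8: bank2 4->3 [CONFLICT]
step 9: bank3 0->1 [CONFLICT]
step 10: bank2 3->3 [HIT]
step 11: bank3 1->1 [HIT]
step 12: bank3 1->3 [CONFLICT]
step 13: bank0 1->4 [CONFLICT]
step 14: bank3 3->2 [CONFLICT]

STATE = b0:4 b1:3 b2:3 b3:2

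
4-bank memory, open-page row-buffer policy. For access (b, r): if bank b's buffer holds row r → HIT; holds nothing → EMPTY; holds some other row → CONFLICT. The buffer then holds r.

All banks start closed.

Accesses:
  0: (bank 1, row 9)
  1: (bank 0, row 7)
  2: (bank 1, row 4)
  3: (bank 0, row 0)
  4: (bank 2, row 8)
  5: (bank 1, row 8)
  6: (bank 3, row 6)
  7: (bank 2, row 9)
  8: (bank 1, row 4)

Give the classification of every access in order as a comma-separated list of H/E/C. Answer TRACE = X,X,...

  [0] b1 r9: no row ⇒ E
  [1] b0 r7: no row ⇒ E
  [2] b1 r4: had r9 ⇒ C
  [3] b0 r0: had r7 ⇒ C
  [4] b2 r8: no row ⇒ E
  [5] b1 r8: had r4 ⇒ C
  [6] b3 r6: no row ⇒ E
  [7] b2 r9: had r8 ⇒ C
  [8] b1 r4: had r8 ⇒ C

TRACE = E,E,C,C,E,C,E,C,C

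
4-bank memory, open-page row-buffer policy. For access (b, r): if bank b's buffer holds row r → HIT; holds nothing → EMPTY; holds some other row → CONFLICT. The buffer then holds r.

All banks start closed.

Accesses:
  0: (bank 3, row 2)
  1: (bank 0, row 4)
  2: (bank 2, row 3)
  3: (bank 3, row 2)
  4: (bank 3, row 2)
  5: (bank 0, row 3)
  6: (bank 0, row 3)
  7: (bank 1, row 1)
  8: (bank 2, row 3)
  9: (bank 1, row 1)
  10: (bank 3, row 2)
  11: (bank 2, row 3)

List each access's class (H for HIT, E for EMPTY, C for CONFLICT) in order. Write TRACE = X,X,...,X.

0: bank 3 row 2 — prev None → EMPTY
1: bank 0 row 4 — prev None → EMPTY
2: bank 2 row 3 — prev None → EMPTY
3: bank 3 row 2 — prev 2 → HIT
4: bank 3 row 2 — prev 2 → HIT
5: bank 0 row 3 — prev 4 → CONFLICT
6: bank 0 row 3 — prev 3 → HIT
7: bank 1 row 1 — prev None → EMPTY
8: bank 2 row 3 — prev 3 → HIT
9: bank 1 row 1 — prev 1 → HIT
10: bank 3 row 2 — prev 2 → HIT
11: bank 2 row 3 — prev 3 → HIT

TRACE = E,E,E,H,H,C,H,E,H,H,H,H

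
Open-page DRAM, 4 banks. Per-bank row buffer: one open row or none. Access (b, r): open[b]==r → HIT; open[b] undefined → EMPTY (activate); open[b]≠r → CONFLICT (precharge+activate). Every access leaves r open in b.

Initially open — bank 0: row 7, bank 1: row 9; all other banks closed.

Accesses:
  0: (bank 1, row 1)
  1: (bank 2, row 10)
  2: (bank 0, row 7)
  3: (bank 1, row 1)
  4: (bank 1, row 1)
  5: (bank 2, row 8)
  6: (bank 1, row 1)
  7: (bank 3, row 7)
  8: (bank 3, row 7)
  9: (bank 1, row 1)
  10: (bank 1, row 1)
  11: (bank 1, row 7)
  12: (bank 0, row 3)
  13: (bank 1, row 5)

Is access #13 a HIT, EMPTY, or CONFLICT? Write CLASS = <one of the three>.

0: bank 1 row 1 — prev 9 → CONFLICT
1: bank 2 row 10 — prev None → EMPTY
2: bank 0 row 7 — prev 7 → HIT
3: bank 1 row 1 — prev 1 → HIT
4: bank 1 row 1 — prev 1 → HIT
5: bank 2 row 8 — prev 10 → CONFLICT
6: bank 1 row 1 — prev 1 → HIT
7: bank 3 row 7 — prev None → EMPTY
8: bank 3 row 7 — prev 7 → HIT
9: bank 1 row 1 — prev 1 → HIT
10: bank 1 row 1 — prev 1 → HIT
11: bank 1 row 7 — prev 1 → CONFLICT
12: bank 0 row 3 — prev 7 → CONFLICT
13: bank 1 row 5 — prev 7 → CONFLICT

CLASS = CONFLICT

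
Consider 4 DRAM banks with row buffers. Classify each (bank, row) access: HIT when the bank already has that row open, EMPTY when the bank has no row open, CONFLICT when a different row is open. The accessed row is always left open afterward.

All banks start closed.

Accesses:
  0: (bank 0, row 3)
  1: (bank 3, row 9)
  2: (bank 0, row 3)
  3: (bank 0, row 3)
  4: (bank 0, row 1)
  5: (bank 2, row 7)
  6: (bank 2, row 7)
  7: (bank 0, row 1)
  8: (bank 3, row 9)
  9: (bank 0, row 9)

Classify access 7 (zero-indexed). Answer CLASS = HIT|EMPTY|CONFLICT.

CLASS = HIT

  [0] b0 r3: no row ⇒ E
  [1] b3 r9: no row ⇒ E
  [2] b0 r3: had r3 ⇒ H
  [3] b0 r3: had r3 ⇒ H
  [4] b0 r1: had r3 ⇒ C
  [5] b2 r7: no row ⇒ E
  [6] b2 r7: had r7 ⇒ H
  [7] b0 r1: had r1 ⇒ H
  [8] b3 r9: had r9 ⇒ H
  [9] b0 r9: had r1 ⇒ C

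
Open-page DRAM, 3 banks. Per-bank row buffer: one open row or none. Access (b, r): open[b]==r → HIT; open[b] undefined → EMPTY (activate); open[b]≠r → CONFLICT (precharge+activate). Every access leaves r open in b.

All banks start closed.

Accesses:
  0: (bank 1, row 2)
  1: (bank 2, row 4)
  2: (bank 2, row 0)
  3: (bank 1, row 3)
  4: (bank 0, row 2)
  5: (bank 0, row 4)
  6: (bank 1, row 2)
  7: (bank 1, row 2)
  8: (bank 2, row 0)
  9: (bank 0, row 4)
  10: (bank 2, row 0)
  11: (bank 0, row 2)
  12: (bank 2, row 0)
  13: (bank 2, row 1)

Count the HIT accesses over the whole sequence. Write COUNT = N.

  [0] b1 r2: no row ⇒ E
  [1] b2 r4: no row ⇒ E
  [2] b2 r0: had r4 ⇒ C
  [3] b1 r3: had r2 ⇒ C
  [4] b0 r2: no row ⇒ E
  [5] b0 r4: had r2 ⇒ C
  [6] b1 r2: had r3 ⇒ C
  [7] b1 r2: had r2 ⇒ H
  [8] b2 r0: had r0 ⇒ H
  [9] b0 r4: had r4 ⇒ H
  [10] b2 r0: had r0 ⇒ H
  [11] b0 r2: had r4 ⇒ C
  [12] b2 r0: had r0 ⇒ H
  [13] b2 r1: had r0 ⇒ C

COUNT = 5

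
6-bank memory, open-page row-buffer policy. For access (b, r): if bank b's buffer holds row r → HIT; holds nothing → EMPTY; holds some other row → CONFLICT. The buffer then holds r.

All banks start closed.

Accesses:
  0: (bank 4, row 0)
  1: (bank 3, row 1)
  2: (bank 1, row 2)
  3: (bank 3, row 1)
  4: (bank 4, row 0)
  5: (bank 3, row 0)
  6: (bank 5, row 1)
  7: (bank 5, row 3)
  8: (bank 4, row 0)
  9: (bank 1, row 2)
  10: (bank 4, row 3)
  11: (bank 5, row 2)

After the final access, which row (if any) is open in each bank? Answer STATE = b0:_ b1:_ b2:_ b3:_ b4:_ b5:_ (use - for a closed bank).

STATE = b0:- b1:2 b2:- b3:0 b4:3 b5:2

step 0: bank4 None->0 [EMPTY]
step 1: bank3 None->1 [EMPTY]
step 2: bank1 None->2 [EMPTY]
step 3: bank3 1->1 [HIT]
step 4: bank4 0->0 [HIT]
step 5: bank3 1->0 [CONFLICT]
step 6: bank5 None->1 [EMPTY]
step 7: bank5 1->3 [CONFLICT]
step 8: bank4 0->0 [HIT]
step 9: bank1 2->2 [HIT]
step 10: bank4 0->3 [CONFLICT]
step 11: bank5 3->2 [CONFLICT]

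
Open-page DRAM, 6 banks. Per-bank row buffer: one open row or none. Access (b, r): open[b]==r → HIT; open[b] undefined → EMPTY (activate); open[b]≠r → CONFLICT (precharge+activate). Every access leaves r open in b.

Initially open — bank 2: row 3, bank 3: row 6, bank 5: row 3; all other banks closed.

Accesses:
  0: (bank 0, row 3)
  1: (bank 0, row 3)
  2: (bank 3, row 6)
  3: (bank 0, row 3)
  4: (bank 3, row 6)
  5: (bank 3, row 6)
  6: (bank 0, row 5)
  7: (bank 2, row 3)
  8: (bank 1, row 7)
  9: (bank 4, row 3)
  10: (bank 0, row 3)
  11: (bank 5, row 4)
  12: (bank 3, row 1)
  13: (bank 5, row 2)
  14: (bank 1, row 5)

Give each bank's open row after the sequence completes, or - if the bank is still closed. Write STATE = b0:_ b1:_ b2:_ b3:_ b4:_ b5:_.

STATE = b0:3 b1:5 b2:3 b3:1 b4:3 b5:2

#0 (0,3) E
#1 (0,3) H  (was 3)
#2 (3,6) H  (was 6)
#3 (0,3) H  (was 3)
#4 (3,6) H  (was 6)
#5 (3,6) H  (was 6)
#6 (0,5) C  (was 3)
#7 (2,3) H  (was 3)
#8 (1,7) E
#9 (4,3) E
#10 (0,3) C  (was 5)
#11 (5,4) C  (was 3)
#12 (3,1) C  (was 6)
#13 (5,2) C  (was 4)
#14 (1,5) C  (was 7)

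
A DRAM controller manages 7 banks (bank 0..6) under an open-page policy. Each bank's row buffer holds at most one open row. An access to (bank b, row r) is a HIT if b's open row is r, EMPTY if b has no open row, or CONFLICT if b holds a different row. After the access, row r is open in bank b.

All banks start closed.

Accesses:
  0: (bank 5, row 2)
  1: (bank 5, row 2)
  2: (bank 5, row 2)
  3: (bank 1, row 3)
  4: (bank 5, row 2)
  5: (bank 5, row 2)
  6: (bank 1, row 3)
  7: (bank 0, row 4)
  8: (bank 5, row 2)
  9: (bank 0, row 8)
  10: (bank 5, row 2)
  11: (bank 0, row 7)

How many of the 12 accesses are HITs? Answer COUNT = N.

0: bank 5 row 2 — prev None → EMPTY
1: bank 5 row 2 — prev 2 → HIT
2: bank 5 row 2 — prev 2 → HIT
3: bank 1 row 3 — prev None → EMPTY
4: bank 5 row 2 — prev 2 → HIT
5: bank 5 row 2 — prev 2 → HIT
6: bank 1 row 3 — prev 3 → HIT
7: bank 0 row 4 — prev None → EMPTY
8: bank 5 row 2 — prev 2 → HIT
9: bank 0 row 8 — prev 4 → CONFLICT
10: bank 5 row 2 — prev 2 → HIT
11: bank 0 row 7 — prev 8 → CONFLICT

COUNT = 7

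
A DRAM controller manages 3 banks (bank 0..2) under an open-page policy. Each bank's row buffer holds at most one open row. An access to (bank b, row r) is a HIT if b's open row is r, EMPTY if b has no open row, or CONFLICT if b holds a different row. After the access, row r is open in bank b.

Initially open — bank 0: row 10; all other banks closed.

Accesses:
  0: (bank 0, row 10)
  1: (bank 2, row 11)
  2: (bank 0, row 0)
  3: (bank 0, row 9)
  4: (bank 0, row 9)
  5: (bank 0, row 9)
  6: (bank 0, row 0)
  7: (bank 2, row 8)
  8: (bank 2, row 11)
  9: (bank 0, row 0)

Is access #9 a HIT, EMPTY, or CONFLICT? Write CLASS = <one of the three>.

  [0] b0 r10: had r10 ⇒ H
  [1] b2 r11: no row ⇒ E
  [2] b0 r0: had r10 ⇒ C
  [3] b0 r9: had r0 ⇒ C
  [4] b0 r9: had r9 ⇒ H
  [5] b0 r9: had r9 ⇒ H
  [6] b0 r0: had r9 ⇒ C
  [7] b2 r8: had r11 ⇒ C
  [8] b2 r11: had r8 ⇒ C
  [9] b0 r0: had r0 ⇒ H

CLASS = HIT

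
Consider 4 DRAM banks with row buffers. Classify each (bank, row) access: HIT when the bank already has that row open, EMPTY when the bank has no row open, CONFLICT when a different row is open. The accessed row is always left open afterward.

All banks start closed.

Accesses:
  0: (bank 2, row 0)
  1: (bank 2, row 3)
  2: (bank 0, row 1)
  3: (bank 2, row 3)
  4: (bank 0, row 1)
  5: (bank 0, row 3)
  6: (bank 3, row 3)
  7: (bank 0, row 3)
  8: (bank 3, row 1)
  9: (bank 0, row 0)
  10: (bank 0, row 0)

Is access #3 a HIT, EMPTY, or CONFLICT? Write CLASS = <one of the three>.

CLASS = HIT

0: bank 2 row 0 — prev None → EMPTY
1: bank 2 row 3 — prev 0 → CONFLICT
2: bank 0 row 1 — prev None → EMPTY
3: bank 2 row 3 — prev 3 → HIT
4: bank 0 row 1 — prev 1 → HIT
5: bank 0 row 3 — prev 1 → CONFLICT
6: bank 3 row 3 — prev None → EMPTY
7: bank 0 row 3 — prev 3 → HIT
8: bank 3 row 1 — prev 3 → CONFLICT
9: bank 0 row 0 — prev 3 → CONFLICT
10: bank 0 row 0 — prev 0 → HIT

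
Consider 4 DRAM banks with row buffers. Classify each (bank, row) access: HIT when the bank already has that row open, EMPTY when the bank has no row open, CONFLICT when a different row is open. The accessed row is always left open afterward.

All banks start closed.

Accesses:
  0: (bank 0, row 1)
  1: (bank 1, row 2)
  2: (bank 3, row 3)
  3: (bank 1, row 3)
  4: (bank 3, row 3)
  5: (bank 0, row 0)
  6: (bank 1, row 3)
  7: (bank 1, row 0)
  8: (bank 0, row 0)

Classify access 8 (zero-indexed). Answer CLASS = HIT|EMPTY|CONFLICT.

CLASS = HIT

  [0] b0 r1: no row ⇒ E
  [1] b1 r2: no row ⇒ E
  [2] b3 r3: no row ⇒ E
  [3] b1 r3: had r2 ⇒ C
  [4] b3 r3: had r3 ⇒ H
  [5] b0 r0: had r1 ⇒ C
  [6] b1 r3: had r3 ⇒ H
  [7] b1 r0: had r3 ⇒ C
  [8] b0 r0: had r0 ⇒ H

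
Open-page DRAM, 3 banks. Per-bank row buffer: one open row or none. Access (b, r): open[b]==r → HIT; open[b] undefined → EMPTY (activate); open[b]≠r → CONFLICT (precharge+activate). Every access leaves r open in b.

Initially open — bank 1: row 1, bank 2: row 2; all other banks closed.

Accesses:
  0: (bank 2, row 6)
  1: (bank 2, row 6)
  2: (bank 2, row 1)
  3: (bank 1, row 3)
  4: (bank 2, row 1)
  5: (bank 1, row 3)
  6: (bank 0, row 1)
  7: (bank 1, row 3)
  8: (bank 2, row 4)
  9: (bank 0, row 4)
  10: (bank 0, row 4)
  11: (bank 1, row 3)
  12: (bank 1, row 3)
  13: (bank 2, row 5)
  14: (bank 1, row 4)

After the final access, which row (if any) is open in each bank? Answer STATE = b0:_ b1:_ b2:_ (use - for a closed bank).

step 0: bank2 2->6 [CONFLICT]
step 1: bank2 6->6 [HIT]
step 2: bank2 6->1 [CONFLICT]
step 3: bank1 1->3 [CONFLICT]
step 4: bank2 1->1 [HIT]
step 5: bank1 3->3 [HIT]
step 6: bank0 None->1 [EMPTY]
step 7: bank1 3->3 [HIT]
step 8: bank2 1->4 [CONFLICT]
step 9: bank0 1->4 [CONFLICT]
step 10: bank0 4->4 [HIT]
step 11: bank1 3->3 [HIT]
step 12: bank1 3->3 [HIT]
step 13: bank2 4->5 [CONFLICT]
step 14: bank1 3->4 [CONFLICT]

STATE = b0:4 b1:4 b2:5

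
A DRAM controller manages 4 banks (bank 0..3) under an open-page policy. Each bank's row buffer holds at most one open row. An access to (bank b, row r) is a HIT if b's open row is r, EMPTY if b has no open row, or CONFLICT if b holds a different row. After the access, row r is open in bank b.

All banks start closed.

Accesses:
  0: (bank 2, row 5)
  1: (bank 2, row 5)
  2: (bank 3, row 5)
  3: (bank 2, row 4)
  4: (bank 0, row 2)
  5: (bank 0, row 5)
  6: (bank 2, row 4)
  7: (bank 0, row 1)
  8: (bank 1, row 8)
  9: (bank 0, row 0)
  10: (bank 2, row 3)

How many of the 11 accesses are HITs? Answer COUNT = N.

COUNT = 2

step 0: bank2 None->5 [EMPTY]
step 1: bank2 5->5 [HIT]
step 2: bank3 None->5 [EMPTY]
step 3: bank2 5->4 [CONFLICT]
step 4: bank0 None->2 [EMPTY]
step 5: bank0 2->5 [CONFLICT]
step 6: bank2 4->4 [HIT]
step 7: bank0 5->1 [CONFLICT]
step 8: bank1 None->8 [EMPTY]
step 9: bank0 1->0 [CONFLICT]
step 10: bank2 4->3 [CONFLICT]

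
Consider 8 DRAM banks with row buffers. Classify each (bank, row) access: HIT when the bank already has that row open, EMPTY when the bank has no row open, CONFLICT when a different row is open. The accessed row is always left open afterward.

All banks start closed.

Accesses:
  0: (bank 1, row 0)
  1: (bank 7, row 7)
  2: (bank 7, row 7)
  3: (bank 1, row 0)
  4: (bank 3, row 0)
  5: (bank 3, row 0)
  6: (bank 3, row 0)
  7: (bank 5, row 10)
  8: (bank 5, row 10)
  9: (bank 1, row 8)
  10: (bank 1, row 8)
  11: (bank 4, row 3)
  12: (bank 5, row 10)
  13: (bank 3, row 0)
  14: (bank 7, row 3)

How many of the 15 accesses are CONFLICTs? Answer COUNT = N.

COUNT = 2

0: bank 1 row 0 — prev None → EMPTY
1: bank 7 row 7 — prev None → EMPTY
2: bank 7 row 7 — prev 7 → HIT
3: bank 1 row 0 — prev 0 → HIT
4: bank 3 row 0 — prev None → EMPTY
5: bank 3 row 0 — prev 0 → HIT
6: bank 3 row 0 — prev 0 → HIT
7: bank 5 row 10 — prev None → EMPTY
8: bank 5 row 10 — prev 10 → HIT
9: bank 1 row 8 — prev 0 → CONFLICT
10: bank 1 row 8 — prev 8 → HIT
11: bank 4 row 3 — prev None → EMPTY
12: bank 5 row 10 — prev 10 → HIT
13: bank 3 row 0 — prev 0 → HIT
14: bank 7 row 3 — prev 7 → CONFLICT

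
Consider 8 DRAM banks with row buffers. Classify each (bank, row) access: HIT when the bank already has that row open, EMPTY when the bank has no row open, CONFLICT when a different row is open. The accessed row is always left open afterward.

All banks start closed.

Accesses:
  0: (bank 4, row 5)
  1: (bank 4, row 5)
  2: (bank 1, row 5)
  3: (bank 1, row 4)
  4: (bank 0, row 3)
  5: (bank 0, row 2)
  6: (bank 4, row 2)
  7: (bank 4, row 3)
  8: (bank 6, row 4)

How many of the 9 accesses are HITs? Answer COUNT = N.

COUNT = 1

#0 (4,5) E
#1 (4,5) H  (was 5)
#2 (1,5) E
#3 (1,4) C  (was 5)
#4 (0,3) E
#5 (0,2) C  (was 3)
#6 (4,2) C  (was 5)
#7 (4,3) C  (was 2)
#8 (6,4) E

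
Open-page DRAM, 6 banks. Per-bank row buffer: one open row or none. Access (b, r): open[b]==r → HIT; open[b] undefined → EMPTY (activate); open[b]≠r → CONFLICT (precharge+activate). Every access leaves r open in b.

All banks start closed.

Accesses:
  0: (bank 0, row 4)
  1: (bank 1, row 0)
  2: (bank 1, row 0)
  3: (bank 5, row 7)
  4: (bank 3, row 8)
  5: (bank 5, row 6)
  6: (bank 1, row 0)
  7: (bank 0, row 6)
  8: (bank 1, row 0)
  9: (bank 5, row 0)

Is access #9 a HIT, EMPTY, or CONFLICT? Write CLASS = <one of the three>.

CLASS = CONFLICT

  [0] b0 r4: no row ⇒ E
  [1] b1 r0: no row ⇒ E
  [2] b1 r0: had r0 ⇒ H
  [3] b5 r7: no row ⇒ E
  [4] b3 r8: no row ⇒ E
  [5] b5 r6: had r7 ⇒ C
  [6] b1 r0: had r0 ⇒ H
  [7] b0 r6: had r4 ⇒ C
  [8] b1 r0: had r0 ⇒ H
  [9] b5 r0: had r6 ⇒ C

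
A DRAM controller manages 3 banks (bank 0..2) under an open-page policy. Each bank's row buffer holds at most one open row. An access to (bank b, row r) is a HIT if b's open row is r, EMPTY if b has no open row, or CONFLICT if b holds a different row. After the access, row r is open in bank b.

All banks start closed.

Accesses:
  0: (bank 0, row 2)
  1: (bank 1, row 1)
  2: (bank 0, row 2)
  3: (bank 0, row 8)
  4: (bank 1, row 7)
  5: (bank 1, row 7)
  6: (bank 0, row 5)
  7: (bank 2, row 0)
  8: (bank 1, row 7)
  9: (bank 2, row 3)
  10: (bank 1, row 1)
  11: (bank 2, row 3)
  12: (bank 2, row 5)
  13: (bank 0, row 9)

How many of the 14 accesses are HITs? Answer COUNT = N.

  [0] b0 r2: no row ⇒ E
  [1] b1 r1: no row ⇒ E
  [2] b0 r2: had r2 ⇒ H
  [3] b0 r8: had r2 ⇒ C
  [4] b1 r7: had r1 ⇒ C
  [5] b1 r7: had r7 ⇒ H
  [6] b0 r5: had r8 ⇒ C
  [7] b2 r0: no row ⇒ E
  [8] b1 r7: had r7 ⇒ H
  [9] b2 r3: had r0 ⇒ C
  [10] b1 r1: had r7 ⇒ C
  [11] b2 r3: had r3 ⇒ H
  [12] b2 r5: had r3 ⇒ C
  [13] b0 r9: had r5 ⇒ C

COUNT = 4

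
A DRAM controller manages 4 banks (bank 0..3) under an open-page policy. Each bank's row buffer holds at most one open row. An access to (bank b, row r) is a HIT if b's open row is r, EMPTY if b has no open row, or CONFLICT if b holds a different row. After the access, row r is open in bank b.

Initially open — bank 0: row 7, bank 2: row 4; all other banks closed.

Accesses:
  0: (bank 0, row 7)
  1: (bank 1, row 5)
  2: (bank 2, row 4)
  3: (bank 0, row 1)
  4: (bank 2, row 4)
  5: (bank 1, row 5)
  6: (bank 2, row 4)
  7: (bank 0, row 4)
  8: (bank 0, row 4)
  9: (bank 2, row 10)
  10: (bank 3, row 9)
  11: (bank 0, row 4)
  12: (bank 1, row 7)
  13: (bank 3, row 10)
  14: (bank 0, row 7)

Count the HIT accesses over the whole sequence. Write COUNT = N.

step 0: bank0 7->7 [HIT]
step 1: bank1 None->5 [EMPTY]
step 2: bank2 4->4 [HIT]
step 3: bank0 7->1 [CONFLICT]
step 4: bank2 4->4 [HIT]
step 5: bank1 5->5 [HIT]
step 6: bank2 4->4 [HIT]
step 7: bank0 1->4 [CONFLICT]
step 8: bank0 4->4 [HIT]
step 9: bank2 4->10 [CONFLICT]
step 10: bank3 None->9 [EMPTY]
step 11: bank0 4->4 [HIT]
step 12: bank1 5->7 [CONFLICT]
step 13: bank3 9->10 [CONFLICT]
step 14: bank0 4->7 [CONFLICT]

COUNT = 7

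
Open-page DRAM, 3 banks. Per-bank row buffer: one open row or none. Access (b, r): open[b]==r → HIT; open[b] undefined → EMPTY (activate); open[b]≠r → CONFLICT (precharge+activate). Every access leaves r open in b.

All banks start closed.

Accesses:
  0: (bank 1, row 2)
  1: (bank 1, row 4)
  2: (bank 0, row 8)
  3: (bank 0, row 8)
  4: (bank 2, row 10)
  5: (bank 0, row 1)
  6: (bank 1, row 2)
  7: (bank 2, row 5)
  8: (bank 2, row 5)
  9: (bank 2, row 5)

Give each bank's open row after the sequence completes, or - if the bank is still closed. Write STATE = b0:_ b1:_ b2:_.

STATE = b0:1 b1:2 b2:5

  [0] b1 r2: no row ⇒ E
  [1] b1 r4: had r2 ⇒ C
  [2] b0 r8: no row ⇒ E
  [3] b0 r8: had r8 ⇒ H
  [4] b2 r10: no row ⇒ E
  [5] b0 r1: had r8 ⇒ C
  [6] b1 r2: had r4 ⇒ C
  [7] b2 r5: had r10 ⇒ C
  [8] b2 r5: had r5 ⇒ H
  [9] b2 r5: had r5 ⇒ H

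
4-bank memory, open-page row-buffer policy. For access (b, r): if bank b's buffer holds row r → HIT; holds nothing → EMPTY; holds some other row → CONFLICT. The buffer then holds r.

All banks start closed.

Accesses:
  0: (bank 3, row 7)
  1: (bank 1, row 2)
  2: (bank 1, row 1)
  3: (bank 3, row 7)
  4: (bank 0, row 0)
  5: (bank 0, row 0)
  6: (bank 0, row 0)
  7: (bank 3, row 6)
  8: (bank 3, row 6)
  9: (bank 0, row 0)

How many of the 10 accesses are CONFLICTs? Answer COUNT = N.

#0 (3,7) E
#1 (1,2) E
#2 (1,1) C  (was 2)
#3 (3,7) H  (was 7)
#4 (0,0) E
#5 (0,0) H  (was 0)
#6 (0,0) H  (was 0)
#7 (3,6) C  (was 7)
#8 (3,6) H  (was 6)
#9 (0,0) H  (was 0)

COUNT = 2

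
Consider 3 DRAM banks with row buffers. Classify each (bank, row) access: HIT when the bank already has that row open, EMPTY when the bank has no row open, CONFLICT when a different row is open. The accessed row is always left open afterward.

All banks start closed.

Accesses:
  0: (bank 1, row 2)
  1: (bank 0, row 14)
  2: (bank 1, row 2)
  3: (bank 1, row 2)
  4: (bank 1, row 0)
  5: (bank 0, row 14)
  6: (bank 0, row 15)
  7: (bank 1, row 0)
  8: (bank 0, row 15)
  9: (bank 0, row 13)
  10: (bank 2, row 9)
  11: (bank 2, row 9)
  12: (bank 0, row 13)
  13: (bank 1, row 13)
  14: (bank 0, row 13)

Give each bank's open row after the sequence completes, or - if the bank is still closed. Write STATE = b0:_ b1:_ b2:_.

  [0] b1 r2: no row ⇒ E
  [1] b0 r14: no row ⇒ E
  [2] b1 r2: had r2 ⇒ H
  [3] b1 r2: had r2 ⇒ H
  [4] b1 r0: had r2 ⇒ C
  [5] b0 r14: had r14 ⇒ H
  [6] b0 r15: had r14 ⇒ C
  [7] b1 r0: had r0 ⇒ H
  [8] b0 r15: had r15 ⇒ H
  [9] b0 r13: had r15 ⇒ C
  [10] b2 r9: no row ⇒ E
  [11] b2 r9: had r9 ⇒ H
  [12] b0 r13: had r13 ⇒ H
  [13] b1 r13: had r0 ⇒ C
  [14] b0 r13: had r13 ⇒ H

STATE = b0:13 b1:13 b2:9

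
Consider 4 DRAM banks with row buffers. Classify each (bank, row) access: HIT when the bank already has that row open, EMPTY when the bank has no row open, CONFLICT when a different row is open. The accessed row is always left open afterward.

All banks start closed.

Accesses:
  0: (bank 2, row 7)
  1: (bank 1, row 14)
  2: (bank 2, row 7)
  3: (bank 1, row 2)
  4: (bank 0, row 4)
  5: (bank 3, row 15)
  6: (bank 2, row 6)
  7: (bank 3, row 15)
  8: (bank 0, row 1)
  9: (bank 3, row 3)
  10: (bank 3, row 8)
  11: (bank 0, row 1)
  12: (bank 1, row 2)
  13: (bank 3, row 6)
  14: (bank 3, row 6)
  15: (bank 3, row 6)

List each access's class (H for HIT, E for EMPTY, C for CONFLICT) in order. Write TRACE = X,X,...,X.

#0 (2,7) E
#1 (1,14) E
#2 (2,7) H  (was 7)
#3 (1,2) C  (was 14)
#4 (0,4) E
#5 (3,15) E
#6 (2,6) C  (was 7)
#7 (3,15) H  (was 15)
#8 (0,1) C  (was 4)
#9 (3,3) C  (was 15)
#10 (3,8) C  (was 3)
#11 (0,1) H  (was 1)
#12 (1,2) H  (was 2)
#13 (3,6) C  (was 8)
#14 (3,6) H  (was 6)
#15 (3,6) H  (was 6)

TRACE = E,E,H,C,E,E,C,H,C,C,C,H,H,C,H,H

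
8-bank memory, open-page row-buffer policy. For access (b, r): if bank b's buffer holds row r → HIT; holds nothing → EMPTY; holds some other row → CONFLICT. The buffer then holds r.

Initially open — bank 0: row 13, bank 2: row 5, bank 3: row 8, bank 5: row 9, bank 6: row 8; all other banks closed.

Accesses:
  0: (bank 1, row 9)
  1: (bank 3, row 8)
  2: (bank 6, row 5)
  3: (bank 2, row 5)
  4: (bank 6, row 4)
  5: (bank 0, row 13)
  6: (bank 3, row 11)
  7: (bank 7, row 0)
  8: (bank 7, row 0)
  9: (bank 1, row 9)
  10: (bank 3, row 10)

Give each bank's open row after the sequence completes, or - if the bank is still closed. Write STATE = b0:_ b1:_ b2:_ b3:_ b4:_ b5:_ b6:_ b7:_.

  [0] b1 r9: no row ⇒ E
  [1] b3 r8: had r8 ⇒ H
  [2] b6 r5: had r8 ⇒ C
  [3] b2 r5: had r5 ⇒ H
  [4] b6 r4: had r5 ⇒ C
  [5] b0 r13: had r13 ⇒ H
  [6] b3 r11: had r8 ⇒ C
  [7] b7 r0: no row ⇒ E
  [8] b7 r0: had r0 ⇒ H
  [9] b1 r9: had r9 ⇒ H
  [10] b3 r10: had r11 ⇒ C

STATE = b0:13 b1:9 b2:5 b3:10 b4:- b5:9 b6:4 b7:0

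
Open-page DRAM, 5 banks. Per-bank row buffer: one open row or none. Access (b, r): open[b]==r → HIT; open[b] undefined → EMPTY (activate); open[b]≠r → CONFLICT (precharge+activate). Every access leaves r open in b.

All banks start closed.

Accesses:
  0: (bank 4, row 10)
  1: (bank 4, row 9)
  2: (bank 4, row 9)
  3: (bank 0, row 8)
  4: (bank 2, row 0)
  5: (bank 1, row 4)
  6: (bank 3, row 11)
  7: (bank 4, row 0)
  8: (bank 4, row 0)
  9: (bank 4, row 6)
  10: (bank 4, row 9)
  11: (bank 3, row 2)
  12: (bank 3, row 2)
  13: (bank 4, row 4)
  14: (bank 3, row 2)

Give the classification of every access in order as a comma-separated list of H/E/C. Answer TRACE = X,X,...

#0 (4,10) E
#1 (4,9) C  (was 10)
#2 (4,9) H  (was 9)
#3 (0,8) E
#4 (2,0) E
#5 (1,4) E
#6 (3,11) E
#7 (4,0) C  (was 9)
#8 (4,0) H  (was 0)
#9 (4,6) C  (was 0)
#10 (4,9) C  (was 6)
#11 (3,2) C  (was 11)
#12 (3,2) H  (was 2)
#13 (4,4) C  (was 9)
#14 (3,2) H  (was 2)

TRACE = E,C,H,E,E,E,E,C,H,C,C,C,H,C,H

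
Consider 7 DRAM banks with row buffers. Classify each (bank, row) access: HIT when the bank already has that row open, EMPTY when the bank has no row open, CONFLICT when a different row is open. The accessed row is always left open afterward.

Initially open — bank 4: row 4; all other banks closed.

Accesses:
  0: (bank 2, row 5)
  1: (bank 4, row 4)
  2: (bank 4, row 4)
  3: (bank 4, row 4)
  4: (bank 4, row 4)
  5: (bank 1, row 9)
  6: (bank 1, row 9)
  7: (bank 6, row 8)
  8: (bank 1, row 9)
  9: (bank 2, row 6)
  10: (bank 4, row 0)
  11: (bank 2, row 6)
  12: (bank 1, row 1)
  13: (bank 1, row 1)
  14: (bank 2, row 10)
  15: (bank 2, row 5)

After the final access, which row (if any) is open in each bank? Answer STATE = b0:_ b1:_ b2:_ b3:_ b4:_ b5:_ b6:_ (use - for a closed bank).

STATE = b0:- b1:1 b2:5 b3:- b4:0 b5:- b6:8

  [0] b2 r5: no row ⇒ E
  [1] b4 r4: had r4 ⇒ H
  [2] b4 r4: had r4 ⇒ H
  [3] b4 r4: had r4 ⇒ H
  [4] b4 r4: had r4 ⇒ H
  [5] b1 r9: no row ⇒ E
  [6] b1 r9: had r9 ⇒ H
  [7] b6 r8: no row ⇒ E
  [8] b1 r9: had r9 ⇒ H
  [9] b2 r6: had r5 ⇒ C
  [10] b4 r0: had r4 ⇒ C
  [11] b2 r6: had r6 ⇒ H
  [12] b1 r1: had r9 ⇒ C
  [13] b1 r1: had r1 ⇒ H
  [14] b2 r10: had r6 ⇒ C
  [15] b2 r5: had r10 ⇒ C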